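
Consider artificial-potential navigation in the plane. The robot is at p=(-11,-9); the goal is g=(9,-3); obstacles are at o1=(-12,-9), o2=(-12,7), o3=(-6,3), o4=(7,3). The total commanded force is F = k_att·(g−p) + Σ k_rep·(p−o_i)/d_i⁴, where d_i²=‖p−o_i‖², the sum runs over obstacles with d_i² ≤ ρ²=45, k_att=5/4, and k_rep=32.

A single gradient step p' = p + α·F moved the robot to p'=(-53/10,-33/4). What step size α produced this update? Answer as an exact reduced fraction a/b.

F_att = 5/4·(g−p) = 5/4·(20,6) = (25.0000,7.5000)
o1: d²=1 ≤ ρ²=45; F_rep = 32·(1,0)/1² = (32.0000,0.0000)
o2: d²=257 > ρ²=45 → inactive
o3: d²=169 > ρ²=45 → inactive
o4: d²=468 > ρ²=45 → inactive
F = F_att + ΣF_rep = (57.0000,7.5000)
Δp = p'−p = (5.7000,0.7500); α = Δx/Fx = (57/10) / (57) = 1/10
check: Δy/Fy = (3/4) / (15/2) = 1/10 ✓

α = 1/10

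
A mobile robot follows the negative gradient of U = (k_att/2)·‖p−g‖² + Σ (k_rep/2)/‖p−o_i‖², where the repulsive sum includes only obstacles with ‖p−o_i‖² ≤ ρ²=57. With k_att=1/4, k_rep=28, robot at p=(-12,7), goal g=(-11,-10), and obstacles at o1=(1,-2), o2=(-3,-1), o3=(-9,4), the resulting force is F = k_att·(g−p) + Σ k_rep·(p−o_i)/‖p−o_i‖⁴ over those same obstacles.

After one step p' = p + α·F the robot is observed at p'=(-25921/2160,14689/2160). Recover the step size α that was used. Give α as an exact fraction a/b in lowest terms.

α = 1/20

F_att = 1/4·(g−p) = 1/4·(1,-17) = (0.2500,-4.2500)
o1: d²=250 > ρ²=57 → inactive
o2: d²=145 > ρ²=57 → inactive
o3: d²=18 ≤ ρ²=57; F_rep = 28·(-3,3)/18² = (-0.2593,0.2593)
F = F_att + ΣF_rep = (-0.0093,-3.9907)
Δp = p'−p = (-0.0005,-0.1995); α = Δx/Fx = (-1/2160) / (-1/108) = 1/20
check: Δy/Fy = (-431/2160) / (-431/108) = 1/20 ✓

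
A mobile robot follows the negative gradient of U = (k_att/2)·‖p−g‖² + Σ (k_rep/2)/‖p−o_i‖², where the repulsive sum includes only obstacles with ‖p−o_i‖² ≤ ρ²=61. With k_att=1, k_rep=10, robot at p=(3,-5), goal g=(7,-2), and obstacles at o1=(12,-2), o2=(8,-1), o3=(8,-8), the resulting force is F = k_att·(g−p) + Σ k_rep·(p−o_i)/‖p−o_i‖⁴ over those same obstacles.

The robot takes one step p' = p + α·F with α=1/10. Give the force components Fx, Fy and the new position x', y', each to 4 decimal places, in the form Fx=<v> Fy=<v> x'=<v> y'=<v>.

F_att = 1·(g−p) = 1·(4,3) = (4.0000,3.0000)
o1: d²=90 > ρ²=61 → inactive
o2: d²=41 ≤ ρ²=61; F_rep = 10·(-5,-4)/41² = (-0.0297,-0.0238)
o3: d²=34 ≤ ρ²=61; F_rep = 10·(-5,3)/34² = (-0.0433,0.0260)
F = F_att + ΣF_rep = (3.9270,3.0022)
p' = p + 1/10·F = (3.3927,-4.6998)

Fx=3.9270 Fy=3.0022 x'=3.3927 y'=-4.6998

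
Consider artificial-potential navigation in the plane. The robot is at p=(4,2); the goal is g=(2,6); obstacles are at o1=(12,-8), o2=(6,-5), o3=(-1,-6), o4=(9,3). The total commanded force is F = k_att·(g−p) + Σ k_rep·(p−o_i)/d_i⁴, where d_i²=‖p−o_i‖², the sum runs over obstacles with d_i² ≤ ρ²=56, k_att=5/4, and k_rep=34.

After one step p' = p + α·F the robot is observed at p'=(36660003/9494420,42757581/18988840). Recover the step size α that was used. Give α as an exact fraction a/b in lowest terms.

F_att = 5/4·(g−p) = 5/4·(-2,4) = (-2.5000,5.0000)
o1: d²=164 > ρ²=56 → inactive
o2: d²=53 ≤ ρ²=56; F_rep = 34·(-2,7)/53² = (-0.0242,0.0847)
o3: d²=89 > ρ²=56 → inactive
o4: d²=26 ≤ ρ²=56; F_rep = 34·(-5,-1)/26² = (-0.2515,-0.0503)
F = F_att + ΣF_rep = (-2.7757,5.0344)
Δp = p'−p = (-0.1388,0.2517); α = Δx/Fx = (-1317677/9494420) / (-1317677/474721) = 1/20
check: Δy/Fy = (4779901/18988840) / (4779901/949442) = 1/20 ✓

α = 1/20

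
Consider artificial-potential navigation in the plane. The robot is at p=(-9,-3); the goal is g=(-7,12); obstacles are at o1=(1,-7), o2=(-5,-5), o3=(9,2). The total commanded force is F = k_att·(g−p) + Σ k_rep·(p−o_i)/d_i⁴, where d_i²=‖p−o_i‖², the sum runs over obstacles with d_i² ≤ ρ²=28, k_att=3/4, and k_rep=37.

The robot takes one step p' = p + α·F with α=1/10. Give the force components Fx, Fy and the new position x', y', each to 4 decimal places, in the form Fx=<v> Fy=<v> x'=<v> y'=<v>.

Fx=1.1300 Fy=11.4350 x'=-8.8870 y'=-1.8565

F_att = 3/4·(g−p) = 3/4·(2,15) = (1.5000,11.2500)
o1: d²=116 > ρ²=28 → inactive
o2: d²=20 ≤ ρ²=28; F_rep = 37·(-4,2)/20² = (-0.3700,0.1850)
o3: d²=349 > ρ²=28 → inactive
F = F_att + ΣF_rep = (1.1300,11.4350)
p' = p + 1/10·F = (-8.8870,-1.8565)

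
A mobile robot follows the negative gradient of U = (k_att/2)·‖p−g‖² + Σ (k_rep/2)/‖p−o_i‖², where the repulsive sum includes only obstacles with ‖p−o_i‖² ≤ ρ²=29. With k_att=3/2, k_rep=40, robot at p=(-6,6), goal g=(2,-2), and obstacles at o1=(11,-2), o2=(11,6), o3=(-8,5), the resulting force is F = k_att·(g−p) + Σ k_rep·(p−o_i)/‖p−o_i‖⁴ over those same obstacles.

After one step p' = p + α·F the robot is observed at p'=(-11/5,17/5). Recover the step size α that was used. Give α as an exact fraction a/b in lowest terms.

F_att = 3/2·(g−p) = 3/2·(8,-8) = (12.0000,-12.0000)
o1: d²=353 > ρ²=29 → inactive
o2: d²=289 > ρ²=29 → inactive
o3: d²=5 ≤ ρ²=29; F_rep = 40·(2,1)/5² = (3.2000,1.6000)
F = F_att + ΣF_rep = (15.2000,-10.4000)
Δp = p'−p = (3.8000,-2.6000); α = Δx/Fx = (19/5) / (76/5) = 1/4
check: Δy/Fy = (-13/5) / (-52/5) = 1/4 ✓

α = 1/4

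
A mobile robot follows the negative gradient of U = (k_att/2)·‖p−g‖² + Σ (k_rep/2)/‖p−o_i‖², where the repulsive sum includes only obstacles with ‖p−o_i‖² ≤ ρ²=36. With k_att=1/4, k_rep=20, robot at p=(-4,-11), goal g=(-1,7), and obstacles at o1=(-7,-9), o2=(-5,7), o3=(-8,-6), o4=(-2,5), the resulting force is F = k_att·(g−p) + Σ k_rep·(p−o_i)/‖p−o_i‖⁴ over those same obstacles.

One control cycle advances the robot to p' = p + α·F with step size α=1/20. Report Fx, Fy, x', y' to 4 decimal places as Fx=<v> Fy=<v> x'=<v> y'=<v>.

Fx=1.1050 Fy=4.2633 x'=-3.9447 y'=-10.7868

F_att = 1/4·(g−p) = 1/4·(3,18) = (0.7500,4.5000)
o1: d²=13 ≤ ρ²=36; F_rep = 20·(3,-2)/13² = (0.3550,-0.2367)
o2: d²=325 > ρ²=36 → inactive
o3: d²=41 > ρ²=36 → inactive
o4: d²=260 > ρ²=36 → inactive
F = F_att + ΣF_rep = (1.1050,4.2633)
p' = p + 1/20·F = (-3.9447,-10.7868)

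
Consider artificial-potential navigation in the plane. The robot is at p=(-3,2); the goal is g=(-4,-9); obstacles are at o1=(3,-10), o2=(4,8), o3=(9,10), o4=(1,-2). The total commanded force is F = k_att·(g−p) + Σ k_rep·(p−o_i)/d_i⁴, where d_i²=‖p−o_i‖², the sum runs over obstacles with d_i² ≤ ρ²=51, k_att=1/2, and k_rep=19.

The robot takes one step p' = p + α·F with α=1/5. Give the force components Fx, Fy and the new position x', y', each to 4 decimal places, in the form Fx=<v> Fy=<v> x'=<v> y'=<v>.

F_att = 1/2·(g−p) = 1/2·(-1,-11) = (-0.5000,-5.5000)
o1: d²=180 > ρ²=51 → inactive
o2: d²=85 > ρ²=51 → inactive
o3: d²=208 > ρ²=51 → inactive
o4: d²=32 ≤ ρ²=51; F_rep = 19·(-4,4)/32² = (-0.0742,0.0742)
F = F_att + ΣF_rep = (-0.5742,-5.4258)
p' = p + 1/5·F = (-3.1148,0.9148)

Fx=-0.5742 Fy=-5.4258 x'=-3.1148 y'=0.9148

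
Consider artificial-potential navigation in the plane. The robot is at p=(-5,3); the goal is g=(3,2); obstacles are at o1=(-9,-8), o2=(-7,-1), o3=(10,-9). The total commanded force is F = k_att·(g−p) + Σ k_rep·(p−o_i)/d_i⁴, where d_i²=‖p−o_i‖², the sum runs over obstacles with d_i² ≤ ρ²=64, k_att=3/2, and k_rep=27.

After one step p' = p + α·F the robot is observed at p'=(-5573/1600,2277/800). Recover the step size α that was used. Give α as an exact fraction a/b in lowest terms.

F_att = 3/2·(g−p) = 3/2·(8,-1) = (12.0000,-1.5000)
o1: d²=137 > ρ²=64 → inactive
o2: d²=20 ≤ ρ²=64; F_rep = 27·(2,4)/20² = (0.1350,0.2700)
o3: d²=369 > ρ²=64 → inactive
F = F_att + ΣF_rep = (12.1350,-1.2300)
Δp = p'−p = (1.5169,-0.1537); α = Δx/Fx = (2427/1600) / (2427/200) = 1/8
check: Δy/Fy = (-123/800) / (-123/100) = 1/8 ✓

α = 1/8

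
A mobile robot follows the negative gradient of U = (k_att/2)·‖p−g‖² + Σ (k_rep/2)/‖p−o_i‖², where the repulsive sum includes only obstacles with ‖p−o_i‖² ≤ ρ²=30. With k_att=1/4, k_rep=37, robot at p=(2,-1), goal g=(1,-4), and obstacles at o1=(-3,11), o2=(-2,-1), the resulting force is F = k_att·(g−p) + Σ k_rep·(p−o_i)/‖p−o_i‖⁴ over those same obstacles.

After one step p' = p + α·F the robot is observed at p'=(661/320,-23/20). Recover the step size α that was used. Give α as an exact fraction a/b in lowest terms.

F_att = 1/4·(g−p) = 1/4·(-1,-3) = (-0.2500,-0.7500)
o1: d²=169 > ρ²=30 → inactive
o2: d²=16 ≤ ρ²=30; F_rep = 37·(4,0)/16² = (0.5781,0.0000)
F = F_att + ΣF_rep = (0.3281,-0.7500)
Δp = p'−p = (0.0656,-0.1500); α = Δx/Fx = (21/320) / (21/64) = 1/5
check: Δy/Fy = (-3/20) / (-3/4) = 1/5 ✓

α = 1/5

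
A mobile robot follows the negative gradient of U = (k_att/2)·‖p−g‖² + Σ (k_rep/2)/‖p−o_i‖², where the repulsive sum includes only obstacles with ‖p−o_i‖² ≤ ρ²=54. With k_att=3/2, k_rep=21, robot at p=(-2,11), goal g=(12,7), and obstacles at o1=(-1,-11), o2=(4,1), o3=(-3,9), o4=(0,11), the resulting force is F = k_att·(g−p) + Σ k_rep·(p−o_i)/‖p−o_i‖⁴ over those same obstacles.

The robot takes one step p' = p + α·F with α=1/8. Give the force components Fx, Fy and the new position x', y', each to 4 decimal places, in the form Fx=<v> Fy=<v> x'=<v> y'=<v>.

F_att = 3/2·(g−p) = 3/2·(14,-4) = (21.0000,-6.0000)
o1: d²=485 > ρ²=54 → inactive
o2: d²=136 > ρ²=54 → inactive
o3: d²=5 ≤ ρ²=54; F_rep = 21·(1,2)/5² = (0.8400,1.6800)
o4: d²=4 ≤ ρ²=54; F_rep = 21·(-2,0)/4² = (-2.6250,0.0000)
F = F_att + ΣF_rep = (19.2150,-4.3200)
p' = p + 1/8·F = (0.4019,10.4600)

Fx=19.2150 Fy=-4.3200 x'=0.4019 y'=10.4600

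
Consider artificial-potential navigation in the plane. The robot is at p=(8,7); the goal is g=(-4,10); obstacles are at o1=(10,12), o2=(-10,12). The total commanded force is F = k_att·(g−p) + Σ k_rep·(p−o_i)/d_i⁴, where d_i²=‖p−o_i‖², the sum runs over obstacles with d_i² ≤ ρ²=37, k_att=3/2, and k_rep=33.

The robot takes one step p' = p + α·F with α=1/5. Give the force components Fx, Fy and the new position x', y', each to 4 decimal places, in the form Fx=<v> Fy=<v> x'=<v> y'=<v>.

Fx=-18.0785 Fy=4.3038 x'=4.3843 y'=7.8608

F_att = 3/2·(g−p) = 3/2·(-12,3) = (-18.0000,4.5000)
o1: d²=29 ≤ ρ²=37; F_rep = 33·(-2,-5)/29² = (-0.0785,-0.1962)
o2: d²=349 > ρ²=37 → inactive
F = F_att + ΣF_rep = (-18.0785,4.3038)
p' = p + 1/5·F = (4.3843,7.8608)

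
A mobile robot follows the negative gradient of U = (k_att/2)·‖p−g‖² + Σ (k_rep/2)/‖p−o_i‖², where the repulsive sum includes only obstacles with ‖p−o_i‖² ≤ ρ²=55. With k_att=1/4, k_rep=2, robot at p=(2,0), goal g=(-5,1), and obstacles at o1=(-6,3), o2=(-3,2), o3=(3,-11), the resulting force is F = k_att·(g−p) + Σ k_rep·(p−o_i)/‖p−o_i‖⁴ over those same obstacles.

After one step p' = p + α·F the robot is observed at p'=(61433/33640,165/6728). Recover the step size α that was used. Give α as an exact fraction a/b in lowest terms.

α = 1/10

F_att = 1/4·(g−p) = 1/4·(-7,1) = (-1.7500,0.2500)
o1: d²=73 > ρ²=55 → inactive
o2: d²=29 ≤ ρ²=55; F_rep = 2·(5,-2)/29² = (0.0119,-0.0048)
o3: d²=122 > ρ²=55 → inactive
F = F_att + ΣF_rep = (-1.7381,0.2452)
Δp = p'−p = (-0.1738,0.0245); α = Δx/Fx = (-5847/33640) / (-5847/3364) = 1/10
check: Δy/Fy = (165/6728) / (825/3364) = 1/10 ✓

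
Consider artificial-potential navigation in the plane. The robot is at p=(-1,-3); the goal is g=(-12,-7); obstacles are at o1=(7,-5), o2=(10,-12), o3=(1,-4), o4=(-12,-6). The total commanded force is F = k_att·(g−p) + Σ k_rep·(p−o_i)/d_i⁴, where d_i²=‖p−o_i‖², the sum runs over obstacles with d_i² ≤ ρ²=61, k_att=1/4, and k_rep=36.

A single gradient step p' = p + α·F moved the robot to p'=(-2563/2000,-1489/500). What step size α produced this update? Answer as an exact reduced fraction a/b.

F_att = 1/4·(g−p) = 1/4·(-11,-4) = (-2.7500,-1.0000)
o1: d²=68 > ρ²=61 → inactive
o2: d²=202 > ρ²=61 → inactive
o3: d²=5 ≤ ρ²=61; F_rep = 36·(-2,1)/5² = (-2.8800,1.4400)
o4: d²=130 > ρ²=61 → inactive
F = F_att + ΣF_rep = (-5.6300,0.4400)
Δp = p'−p = (-0.2815,0.0220); α = Δx/Fx = (-563/2000) / (-563/100) = 1/20
check: Δy/Fy = (11/500) / (11/25) = 1/20 ✓

α = 1/20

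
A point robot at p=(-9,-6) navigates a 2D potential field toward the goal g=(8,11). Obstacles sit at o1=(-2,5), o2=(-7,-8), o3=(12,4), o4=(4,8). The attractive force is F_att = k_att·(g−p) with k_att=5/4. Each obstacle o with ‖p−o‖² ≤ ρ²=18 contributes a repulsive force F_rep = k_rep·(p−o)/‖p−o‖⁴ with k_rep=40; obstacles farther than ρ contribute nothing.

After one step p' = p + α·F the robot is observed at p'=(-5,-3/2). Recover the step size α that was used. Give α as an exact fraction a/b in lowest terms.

F_att = 5/4·(g−p) = 5/4·(17,17) = (21.2500,21.2500)
o1: d²=170 > ρ²=18 → inactive
o2: d²=8 ≤ ρ²=18; F_rep = 40·(-2,2)/8² = (-1.2500,1.2500)
o3: d²=541 > ρ²=18 → inactive
o4: d²=365 > ρ²=18 → inactive
F = F_att + ΣF_rep = (20.0000,22.5000)
Δp = p'−p = (4.0000,4.5000); α = Δx/Fx = (4) / (20) = 1/5
check: Δy/Fy = (9/2) / (45/2) = 1/5 ✓

α = 1/5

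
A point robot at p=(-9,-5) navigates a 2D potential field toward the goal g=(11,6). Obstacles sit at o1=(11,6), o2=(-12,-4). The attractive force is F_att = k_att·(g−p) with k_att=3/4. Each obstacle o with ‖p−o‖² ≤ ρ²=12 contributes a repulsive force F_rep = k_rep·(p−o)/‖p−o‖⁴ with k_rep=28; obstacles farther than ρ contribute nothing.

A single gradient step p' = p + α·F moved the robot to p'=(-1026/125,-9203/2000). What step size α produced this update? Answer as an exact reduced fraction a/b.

F_att = 3/4·(g−p) = 3/4·(20,11) = (15.0000,8.2500)
o1: d²=521 > ρ²=12 → inactive
o2: d²=10 ≤ ρ²=12; F_rep = 28·(3,-1)/10² = (0.8400,-0.2800)
F = F_att + ΣF_rep = (15.8400,7.9700)
Δp = p'−p = (0.7920,0.3985); α = Δx/Fx = (99/125) / (396/25) = 1/20
check: Δy/Fy = (797/2000) / (797/100) = 1/20 ✓

α = 1/20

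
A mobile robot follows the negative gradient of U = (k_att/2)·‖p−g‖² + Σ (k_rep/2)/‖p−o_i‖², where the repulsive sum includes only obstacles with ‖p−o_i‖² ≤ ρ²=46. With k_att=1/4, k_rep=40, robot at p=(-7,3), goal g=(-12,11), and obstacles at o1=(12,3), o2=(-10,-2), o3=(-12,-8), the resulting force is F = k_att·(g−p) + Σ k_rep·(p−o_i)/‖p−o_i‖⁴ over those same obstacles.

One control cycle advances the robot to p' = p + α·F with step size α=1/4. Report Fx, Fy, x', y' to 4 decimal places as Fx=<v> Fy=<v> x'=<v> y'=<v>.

Fx=-1.1462 Fy=2.1730 x'=-7.2865 y'=3.5433

F_att = 1/4·(g−p) = 1/4·(-5,8) = (-1.2500,2.0000)
o1: d²=361 > ρ²=46 → inactive
o2: d²=34 ≤ ρ²=46; F_rep = 40·(3,5)/34² = (0.1038,0.1730)
o3: d²=146 > ρ²=46 → inactive
F = F_att + ΣF_rep = (-1.1462,2.1730)
p' = p + 1/4·F = (-7.2865,3.5433)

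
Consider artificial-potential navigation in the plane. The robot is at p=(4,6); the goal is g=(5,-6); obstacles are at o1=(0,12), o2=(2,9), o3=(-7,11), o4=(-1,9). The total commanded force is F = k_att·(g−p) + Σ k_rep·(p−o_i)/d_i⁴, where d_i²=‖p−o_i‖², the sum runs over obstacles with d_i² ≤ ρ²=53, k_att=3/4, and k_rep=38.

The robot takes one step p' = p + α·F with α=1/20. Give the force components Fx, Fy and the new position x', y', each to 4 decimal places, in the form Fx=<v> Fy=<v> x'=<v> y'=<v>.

Fx=1.4203 Fy=-9.8575 x'=4.0710 y'=5.5071

F_att = 3/4·(g−p) = 3/4·(1,-12) = (0.7500,-9.0000)
o1: d²=52 ≤ ρ²=53; F_rep = 38·(4,-6)/52² = (0.0562,-0.0843)
o2: d²=13 ≤ ρ²=53; F_rep = 38·(2,-3)/13² = (0.4497,-0.6746)
o3: d²=146 > ρ²=53 → inactive
o4: d²=34 ≤ ρ²=53; F_rep = 38·(5,-3)/34² = (0.1644,-0.0986)
F = F_att + ΣF_rep = (1.4203,-9.8575)
p' = p + 1/20·F = (4.0710,5.5071)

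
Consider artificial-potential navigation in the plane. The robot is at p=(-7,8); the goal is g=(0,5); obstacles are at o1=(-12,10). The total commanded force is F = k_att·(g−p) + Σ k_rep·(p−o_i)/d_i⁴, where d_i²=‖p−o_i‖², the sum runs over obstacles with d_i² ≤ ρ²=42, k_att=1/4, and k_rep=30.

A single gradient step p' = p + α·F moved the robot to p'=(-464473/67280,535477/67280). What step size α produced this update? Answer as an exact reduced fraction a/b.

F_att = 1/4·(g−p) = 1/4·(7,-3) = (1.7500,-0.7500)
o1: d²=29 ≤ ρ²=42; F_rep = 30·(5,-2)/29² = (0.1784,-0.0713)
F = F_att + ΣF_rep = (1.9284,-0.8213)
Δp = p'−p = (0.0964,-0.0411); α = Δx/Fx = (6487/67280) / (6487/3364) = 1/20
check: Δy/Fy = (-2763/67280) / (-2763/3364) = 1/20 ✓

α = 1/20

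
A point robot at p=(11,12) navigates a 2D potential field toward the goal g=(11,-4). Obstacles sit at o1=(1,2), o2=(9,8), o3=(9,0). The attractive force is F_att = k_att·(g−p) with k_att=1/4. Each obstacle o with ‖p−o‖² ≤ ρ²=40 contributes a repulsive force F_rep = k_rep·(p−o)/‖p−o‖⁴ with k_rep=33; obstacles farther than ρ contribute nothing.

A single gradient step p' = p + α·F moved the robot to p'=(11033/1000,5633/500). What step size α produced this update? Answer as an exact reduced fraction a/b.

α = 1/5

F_att = 1/4·(g−p) = 1/4·(0,-16) = (0.0000,-4.0000)
o1: d²=200 > ρ²=40 → inactive
o2: d²=20 ≤ ρ²=40; F_rep = 33·(2,4)/20² = (0.1650,0.3300)
o3: d²=148 > ρ²=40 → inactive
F = F_att + ΣF_rep = (0.1650,-3.6700)
Δp = p'−p = (0.0330,-0.7340); α = Δx/Fx = (33/1000) / (33/200) = 1/5
check: Δy/Fy = (-367/500) / (-367/100) = 1/5 ✓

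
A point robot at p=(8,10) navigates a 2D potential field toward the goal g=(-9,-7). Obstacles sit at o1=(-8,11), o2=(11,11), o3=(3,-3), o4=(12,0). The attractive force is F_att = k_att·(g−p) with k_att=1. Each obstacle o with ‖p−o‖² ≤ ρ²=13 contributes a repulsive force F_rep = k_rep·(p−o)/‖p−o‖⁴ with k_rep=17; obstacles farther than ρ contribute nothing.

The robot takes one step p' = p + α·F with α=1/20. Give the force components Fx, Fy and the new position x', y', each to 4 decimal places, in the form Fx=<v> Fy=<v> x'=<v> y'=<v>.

Fx=-17.5100 Fy=-17.1700 x'=7.1245 y'=9.1415

F_att = 1·(g−p) = 1·(-17,-17) = (-17.0000,-17.0000)
o1: d²=257 > ρ²=13 → inactive
o2: d²=10 ≤ ρ²=13; F_rep = 17·(-3,-1)/10² = (-0.5100,-0.1700)
o3: d²=194 > ρ²=13 → inactive
o4: d²=116 > ρ²=13 → inactive
F = F_att + ΣF_rep = (-17.5100,-17.1700)
p' = p + 1/20·F = (7.1245,9.1415)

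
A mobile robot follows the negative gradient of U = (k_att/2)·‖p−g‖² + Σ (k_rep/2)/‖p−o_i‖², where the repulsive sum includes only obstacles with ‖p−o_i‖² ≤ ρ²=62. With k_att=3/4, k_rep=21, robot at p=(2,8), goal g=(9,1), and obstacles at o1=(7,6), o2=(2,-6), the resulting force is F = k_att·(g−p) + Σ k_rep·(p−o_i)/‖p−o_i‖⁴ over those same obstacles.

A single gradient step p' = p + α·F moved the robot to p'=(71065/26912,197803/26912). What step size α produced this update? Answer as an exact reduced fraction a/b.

F_att = 3/4·(g−p) = 3/4·(7,-7) = (5.2500,-5.2500)
o1: d²=29 ≤ ρ²=62; F_rep = 21·(-5,2)/29² = (-0.1249,0.0499)
o2: d²=196 > ρ²=62 → inactive
F = F_att + ΣF_rep = (5.1251,-5.2001)
Δp = p'−p = (0.6406,-0.6500); α = Δx/Fx = (17241/26912) / (17241/3364) = 1/8
check: Δy/Fy = (-17493/26912) / (-17493/3364) = 1/8 ✓

α = 1/8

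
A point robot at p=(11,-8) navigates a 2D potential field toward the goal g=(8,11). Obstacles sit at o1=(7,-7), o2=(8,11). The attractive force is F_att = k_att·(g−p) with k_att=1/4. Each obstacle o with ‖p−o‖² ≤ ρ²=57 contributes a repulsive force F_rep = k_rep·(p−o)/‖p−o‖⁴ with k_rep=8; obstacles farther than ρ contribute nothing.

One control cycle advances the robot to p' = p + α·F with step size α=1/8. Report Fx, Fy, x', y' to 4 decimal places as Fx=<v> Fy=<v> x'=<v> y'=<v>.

F_att = 1/4·(g−p) = 1/4·(-3,19) = (-0.7500,4.7500)
o1: d²=17 ≤ ρ²=57; F_rep = 8·(4,-1)/17² = (0.1107,-0.0277)
o2: d²=370 > ρ²=57 → inactive
F = F_att + ΣF_rep = (-0.6393,4.7223)
p' = p + 1/8·F = (10.9201,-7.4097)

Fx=-0.6393 Fy=4.7223 x'=10.9201 y'=-7.4097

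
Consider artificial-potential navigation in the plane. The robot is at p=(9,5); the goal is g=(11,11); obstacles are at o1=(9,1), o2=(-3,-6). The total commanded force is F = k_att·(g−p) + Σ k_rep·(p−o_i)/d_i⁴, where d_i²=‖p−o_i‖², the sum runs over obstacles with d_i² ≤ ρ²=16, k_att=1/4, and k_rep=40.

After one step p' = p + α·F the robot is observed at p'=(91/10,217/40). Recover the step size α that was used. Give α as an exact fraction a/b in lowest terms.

F_att = 1/4·(g−p) = 1/4·(2,6) = (0.5000,1.5000)
o1: d²=16 ≤ ρ²=16; F_rep = 40·(0,4)/16² = (0.0000,0.6250)
o2: d²=265 > ρ²=16 → inactive
F = F_att + ΣF_rep = (0.5000,2.1250)
Δp = p'−p = (0.1000,0.4250); α = Δx/Fx = (1/10) / (1/2) = 1/5
check: Δy/Fy = (17/40) / (17/8) = 1/5 ✓

α = 1/5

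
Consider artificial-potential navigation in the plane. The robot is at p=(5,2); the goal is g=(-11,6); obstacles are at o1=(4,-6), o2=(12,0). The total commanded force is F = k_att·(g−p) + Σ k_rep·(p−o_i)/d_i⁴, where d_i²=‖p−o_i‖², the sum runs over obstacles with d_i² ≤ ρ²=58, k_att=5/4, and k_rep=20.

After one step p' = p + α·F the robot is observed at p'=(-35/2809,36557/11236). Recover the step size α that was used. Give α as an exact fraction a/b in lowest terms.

α = 1/4

F_att = 5/4·(g−p) = 5/4·(-16,4) = (-20.0000,5.0000)
o1: d²=65 > ρ²=58 → inactive
o2: d²=53 ≤ ρ²=58; F_rep = 20·(-7,2)/53² = (-0.0498,0.0142)
F = F_att + ΣF_rep = (-20.0498,5.0142)
Δp = p'−p = (-5.0125,1.2536); α = Δx/Fx = (-14080/2809) / (-56320/2809) = 1/4
check: Δy/Fy = (14085/11236) / (14085/2809) = 1/4 ✓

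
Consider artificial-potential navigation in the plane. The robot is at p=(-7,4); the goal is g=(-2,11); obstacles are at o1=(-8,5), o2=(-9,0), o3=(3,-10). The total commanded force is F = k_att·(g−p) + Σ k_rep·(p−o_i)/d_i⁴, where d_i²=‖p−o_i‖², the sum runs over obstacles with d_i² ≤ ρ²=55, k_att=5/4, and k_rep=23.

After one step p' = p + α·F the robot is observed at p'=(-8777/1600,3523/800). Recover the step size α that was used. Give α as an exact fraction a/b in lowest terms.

α = 1/8

F_att = 5/4·(g−p) = 5/4·(5,7) = (6.2500,8.7500)
o1: d²=2 ≤ ρ²=55; F_rep = 23·(1,-1)/2² = (5.7500,-5.7500)
o2: d²=20 ≤ ρ²=55; F_rep = 23·(2,4)/20² = (0.1150,0.2300)
o3: d²=296 > ρ²=55 → inactive
F = F_att + ΣF_rep = (12.1150,3.2300)
Δp = p'−p = (1.5144,0.4037); α = Δx/Fx = (2423/1600) / (2423/200) = 1/8
check: Δy/Fy = (323/800) / (323/100) = 1/8 ✓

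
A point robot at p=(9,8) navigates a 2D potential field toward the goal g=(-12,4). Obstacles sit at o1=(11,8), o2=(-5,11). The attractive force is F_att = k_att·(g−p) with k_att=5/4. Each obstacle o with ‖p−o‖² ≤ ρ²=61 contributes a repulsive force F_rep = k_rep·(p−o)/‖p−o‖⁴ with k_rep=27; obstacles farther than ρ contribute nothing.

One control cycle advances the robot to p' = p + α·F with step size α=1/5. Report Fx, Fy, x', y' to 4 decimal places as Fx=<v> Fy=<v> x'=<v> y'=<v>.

Fx=-29.6250 Fy=-5.0000 x'=3.0750 y'=7.0000

F_att = 5/4·(g−p) = 5/4·(-21,-4) = (-26.2500,-5.0000)
o1: d²=4 ≤ ρ²=61; F_rep = 27·(-2,0)/4² = (-3.3750,0.0000)
o2: d²=205 > ρ²=61 → inactive
F = F_att + ΣF_rep = (-29.6250,-5.0000)
p' = p + 1/5·F = (3.0750,7.0000)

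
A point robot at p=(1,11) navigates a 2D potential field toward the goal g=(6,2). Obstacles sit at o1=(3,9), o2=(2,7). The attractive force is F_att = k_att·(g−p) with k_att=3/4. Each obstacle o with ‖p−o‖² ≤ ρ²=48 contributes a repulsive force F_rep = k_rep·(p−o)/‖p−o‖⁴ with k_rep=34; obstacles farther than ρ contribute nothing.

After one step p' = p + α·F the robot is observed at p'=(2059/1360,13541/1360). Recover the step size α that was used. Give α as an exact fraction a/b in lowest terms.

α = 1/5

F_att = 3/4·(g−p) = 3/4·(5,-9) = (3.7500,-6.7500)
o1: d²=8 ≤ ρ²=48; F_rep = 34·(-2,2)/8² = (-1.0625,1.0625)
o2: d²=17 ≤ ρ²=48; F_rep = 34·(-1,4)/17² = (-0.1176,0.4706)
F = F_att + ΣF_rep = (2.5699,-5.2169)
Δp = p'−p = (0.5140,-1.0434); α = Δx/Fx = (699/1360) / (699/272) = 1/5
check: Δy/Fy = (-1419/1360) / (-1419/272) = 1/5 ✓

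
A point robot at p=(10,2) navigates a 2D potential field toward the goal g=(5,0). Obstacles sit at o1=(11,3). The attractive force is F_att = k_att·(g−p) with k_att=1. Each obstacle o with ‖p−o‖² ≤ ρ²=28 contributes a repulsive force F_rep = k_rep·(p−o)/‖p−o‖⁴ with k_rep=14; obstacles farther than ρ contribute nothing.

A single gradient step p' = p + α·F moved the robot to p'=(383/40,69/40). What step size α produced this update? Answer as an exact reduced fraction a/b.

F_att = 1·(g−p) = 1·(-5,-2) = (-5.0000,-2.0000)
o1: d²=2 ≤ ρ²=28; F_rep = 14·(-1,-1)/2² = (-3.5000,-3.5000)
F = F_att + ΣF_rep = (-8.5000,-5.5000)
Δp = p'−p = (-0.4250,-0.2750); α = Δx/Fx = (-17/40) / (-17/2) = 1/20
check: Δy/Fy = (-11/40) / (-11/2) = 1/20 ✓

α = 1/20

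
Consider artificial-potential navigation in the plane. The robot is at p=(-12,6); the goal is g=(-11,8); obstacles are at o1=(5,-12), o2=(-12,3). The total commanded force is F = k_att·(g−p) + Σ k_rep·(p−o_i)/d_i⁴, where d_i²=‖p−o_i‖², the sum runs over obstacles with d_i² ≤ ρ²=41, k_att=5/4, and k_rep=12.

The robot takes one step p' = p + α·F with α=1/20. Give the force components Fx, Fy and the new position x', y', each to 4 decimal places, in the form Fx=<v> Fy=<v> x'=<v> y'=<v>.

F_att = 5/4·(g−p) = 5/4·(1,2) = (1.2500,2.5000)
o1: d²=613 > ρ²=41 → inactive
o2: d²=9 ≤ ρ²=41; F_rep = 12·(0,3)/9² = (0.0000,0.4444)
F = F_att + ΣF_rep = (1.2500,2.9444)
p' = p + 1/20·F = (-11.9375,6.1472)

Fx=1.2500 Fy=2.9444 x'=-11.9375 y'=6.1472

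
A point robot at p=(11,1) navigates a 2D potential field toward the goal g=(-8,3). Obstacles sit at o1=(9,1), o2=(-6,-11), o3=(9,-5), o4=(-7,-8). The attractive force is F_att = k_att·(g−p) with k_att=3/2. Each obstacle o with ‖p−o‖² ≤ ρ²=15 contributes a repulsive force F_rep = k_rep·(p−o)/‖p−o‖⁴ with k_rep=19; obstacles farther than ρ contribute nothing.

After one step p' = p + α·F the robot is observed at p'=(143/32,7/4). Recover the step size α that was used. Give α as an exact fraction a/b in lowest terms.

F_att = 3/2·(g−p) = 3/2·(-19,2) = (-28.5000,3.0000)
o1: d²=4 ≤ ρ²=15; F_rep = 19·(2,0)/4² = (2.3750,0.0000)
o2: d²=433 > ρ²=15 → inactive
o3: d²=40 > ρ²=15 → inactive
o4: d²=405 > ρ²=15 → inactive
F = F_att + ΣF_rep = (-26.1250,3.0000)
Δp = p'−p = (-6.5312,0.7500); α = Δx/Fx = (-209/32) / (-209/8) = 1/4
check: Δy/Fy = (3/4) / (3) = 1/4 ✓

α = 1/4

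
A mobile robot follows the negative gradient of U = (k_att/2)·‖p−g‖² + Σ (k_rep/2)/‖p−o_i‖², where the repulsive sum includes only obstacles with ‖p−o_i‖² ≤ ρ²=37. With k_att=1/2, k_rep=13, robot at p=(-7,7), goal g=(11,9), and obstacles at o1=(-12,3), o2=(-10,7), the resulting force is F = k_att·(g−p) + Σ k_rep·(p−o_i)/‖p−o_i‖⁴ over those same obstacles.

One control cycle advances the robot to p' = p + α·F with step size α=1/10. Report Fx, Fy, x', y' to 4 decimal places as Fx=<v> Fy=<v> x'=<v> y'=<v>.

Fx=9.4815 Fy=1.0000 x'=-6.0519 y'=7.1000

F_att = 1/2·(g−p) = 1/2·(18,2) = (9.0000,1.0000)
o1: d²=41 > ρ²=37 → inactive
o2: d²=9 ≤ ρ²=37; F_rep = 13·(3,0)/9² = (0.4815,0.0000)
F = F_att + ΣF_rep = (9.4815,1.0000)
p' = p + 1/10·F = (-6.0519,7.1000)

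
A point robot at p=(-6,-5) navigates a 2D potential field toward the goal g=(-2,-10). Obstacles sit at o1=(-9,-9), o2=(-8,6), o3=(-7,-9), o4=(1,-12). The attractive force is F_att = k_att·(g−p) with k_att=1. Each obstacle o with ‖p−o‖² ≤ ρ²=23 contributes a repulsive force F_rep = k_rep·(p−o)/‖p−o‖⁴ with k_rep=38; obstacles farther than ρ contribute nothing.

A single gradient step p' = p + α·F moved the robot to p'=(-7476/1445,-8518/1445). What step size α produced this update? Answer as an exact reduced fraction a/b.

α = 1/5

F_att = 1·(g−p) = 1·(4,-5) = (4.0000,-5.0000)
o1: d²=25 > ρ²=23 → inactive
o2: d²=125 > ρ²=23 → inactive
o3: d²=17 ≤ ρ²=23; F_rep = 38·(1,4)/17² = (0.1315,0.5260)
o4: d²=98 > ρ²=23 → inactive
F = F_att + ΣF_rep = (4.1315,-4.4740)
Δp = p'−p = (0.8263,-0.8948); α = Δx/Fx = (1194/1445) / (1194/289) = 1/5
check: Δy/Fy = (-1293/1445) / (-1293/289) = 1/5 ✓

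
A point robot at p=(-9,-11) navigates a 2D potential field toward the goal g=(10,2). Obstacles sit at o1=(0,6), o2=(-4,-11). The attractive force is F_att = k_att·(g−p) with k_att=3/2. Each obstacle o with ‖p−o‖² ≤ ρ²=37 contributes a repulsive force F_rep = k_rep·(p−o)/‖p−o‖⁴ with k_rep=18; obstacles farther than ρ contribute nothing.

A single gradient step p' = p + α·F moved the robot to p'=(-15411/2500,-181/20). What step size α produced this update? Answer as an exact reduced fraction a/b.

α = 1/10

F_att = 3/2·(g−p) = 3/2·(19,13) = (28.5000,19.5000)
o1: d²=370 > ρ²=37 → inactive
o2: d²=25 ≤ ρ²=37; F_rep = 18·(-5,0)/25² = (-0.1440,0.0000)
F = F_att + ΣF_rep = (28.3560,19.5000)
Δp = p'−p = (2.8356,1.9500); α = Δx/Fx = (7089/2500) / (7089/250) = 1/10
check: Δy/Fy = (39/20) / (39/2) = 1/10 ✓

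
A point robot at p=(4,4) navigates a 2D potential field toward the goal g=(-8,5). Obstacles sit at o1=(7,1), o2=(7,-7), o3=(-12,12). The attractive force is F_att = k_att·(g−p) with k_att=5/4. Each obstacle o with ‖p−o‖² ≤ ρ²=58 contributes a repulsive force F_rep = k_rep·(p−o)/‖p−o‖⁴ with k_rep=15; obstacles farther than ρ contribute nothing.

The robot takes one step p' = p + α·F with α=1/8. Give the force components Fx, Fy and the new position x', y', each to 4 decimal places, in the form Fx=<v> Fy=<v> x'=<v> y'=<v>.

Fx=-15.1389 Fy=1.3889 x'=2.1076 y'=4.1736

F_att = 5/4·(g−p) = 5/4·(-12,1) = (-15.0000,1.2500)
o1: d²=18 ≤ ρ²=58; F_rep = 15·(-3,3)/18² = (-0.1389,0.1389)
o2: d²=130 > ρ²=58 → inactive
o3: d²=320 > ρ²=58 → inactive
F = F_att + ΣF_rep = (-15.1389,1.3889)
p' = p + 1/8·F = (2.1076,4.1736)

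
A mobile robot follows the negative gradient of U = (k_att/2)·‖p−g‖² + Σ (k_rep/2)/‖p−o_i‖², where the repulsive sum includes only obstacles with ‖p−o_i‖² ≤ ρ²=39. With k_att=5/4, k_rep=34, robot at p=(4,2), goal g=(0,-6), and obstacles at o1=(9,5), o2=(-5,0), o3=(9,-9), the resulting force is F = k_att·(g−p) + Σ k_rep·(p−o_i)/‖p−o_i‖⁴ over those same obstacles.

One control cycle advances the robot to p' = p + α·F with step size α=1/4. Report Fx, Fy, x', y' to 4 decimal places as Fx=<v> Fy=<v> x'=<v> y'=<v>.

F_att = 5/4·(g−p) = 5/4·(-4,-8) = (-5.0000,-10.0000)
o1: d²=34 ≤ ρ²=39; F_rep = 34·(-5,-3)/34² = (-0.1471,-0.0882)
o2: d²=85 > ρ²=39 → inactive
o3: d²=146 > ρ²=39 → inactive
F = F_att + ΣF_rep = (-5.1471,-10.0882)
p' = p + 1/4·F = (2.7132,-0.5221)

Fx=-5.1471 Fy=-10.0882 x'=2.7132 y'=-0.5221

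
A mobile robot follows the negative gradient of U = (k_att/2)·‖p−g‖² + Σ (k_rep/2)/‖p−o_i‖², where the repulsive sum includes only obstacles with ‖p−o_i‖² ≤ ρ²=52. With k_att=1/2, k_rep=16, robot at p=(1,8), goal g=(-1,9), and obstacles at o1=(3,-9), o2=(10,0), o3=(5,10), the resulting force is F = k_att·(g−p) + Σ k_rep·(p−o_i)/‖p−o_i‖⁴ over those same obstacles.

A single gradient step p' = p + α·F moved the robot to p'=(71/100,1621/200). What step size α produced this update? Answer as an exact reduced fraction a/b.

α = 1/4

F_att = 1/2·(g−p) = 1/2·(-2,1) = (-1.0000,0.5000)
o1: d²=293 > ρ²=52 → inactive
o2: d²=145 > ρ²=52 → inactive
o3: d²=20 ≤ ρ²=52; F_rep = 16·(-4,-2)/20² = (-0.1600,-0.0800)
F = F_att + ΣF_rep = (-1.1600,0.4200)
Δp = p'−p = (-0.2900,0.1050); α = Δx/Fx = (-29/100) / (-29/25) = 1/4
check: Δy/Fy = (21/200) / (21/50) = 1/4 ✓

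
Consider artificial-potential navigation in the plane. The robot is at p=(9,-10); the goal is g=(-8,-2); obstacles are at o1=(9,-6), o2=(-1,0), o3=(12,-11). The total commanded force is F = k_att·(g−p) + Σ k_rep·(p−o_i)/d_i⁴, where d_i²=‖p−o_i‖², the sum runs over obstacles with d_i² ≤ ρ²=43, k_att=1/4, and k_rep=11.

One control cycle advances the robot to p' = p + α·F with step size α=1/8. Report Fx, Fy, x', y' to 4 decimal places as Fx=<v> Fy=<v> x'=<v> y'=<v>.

Fx=-4.5800 Fy=1.9381 x'=8.4275 y'=-9.7577

F_att = 1/4·(g−p) = 1/4·(-17,8) = (-4.2500,2.0000)
o1: d²=16 ≤ ρ²=43; F_rep = 11·(0,-4)/16² = (0.0000,-0.1719)
o2: d²=200 > ρ²=43 → inactive
o3: d²=10 ≤ ρ²=43; F_rep = 11·(-3,1)/10² = (-0.3300,0.1100)
F = F_att + ΣF_rep = (-4.5800,1.9381)
p' = p + 1/8·F = (8.4275,-9.7577)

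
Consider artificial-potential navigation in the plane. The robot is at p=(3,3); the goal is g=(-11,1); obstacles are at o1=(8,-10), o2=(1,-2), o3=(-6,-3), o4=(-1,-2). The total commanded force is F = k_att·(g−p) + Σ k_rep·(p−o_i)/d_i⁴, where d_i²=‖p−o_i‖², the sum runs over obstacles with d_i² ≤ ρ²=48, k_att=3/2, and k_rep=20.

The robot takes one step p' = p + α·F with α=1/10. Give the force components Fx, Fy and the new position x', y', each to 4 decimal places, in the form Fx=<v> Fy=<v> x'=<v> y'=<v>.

Fx=-20.9048 Fy=-2.8216 x'=0.9095 y'=2.7178

F_att = 3/2·(g−p) = 3/2·(-14,-2) = (-21.0000,-3.0000)
o1: d²=194 > ρ²=48 → inactive
o2: d²=29 ≤ ρ²=48; F_rep = 20·(2,5)/29² = (0.0476,0.1189)
o3: d²=117 > ρ²=48 → inactive
o4: d²=41 ≤ ρ²=48; F_rep = 20·(4,5)/41² = (0.0476,0.0595)
F = F_att + ΣF_rep = (-20.9048,-2.8216)
p' = p + 1/10·F = (0.9095,2.7178)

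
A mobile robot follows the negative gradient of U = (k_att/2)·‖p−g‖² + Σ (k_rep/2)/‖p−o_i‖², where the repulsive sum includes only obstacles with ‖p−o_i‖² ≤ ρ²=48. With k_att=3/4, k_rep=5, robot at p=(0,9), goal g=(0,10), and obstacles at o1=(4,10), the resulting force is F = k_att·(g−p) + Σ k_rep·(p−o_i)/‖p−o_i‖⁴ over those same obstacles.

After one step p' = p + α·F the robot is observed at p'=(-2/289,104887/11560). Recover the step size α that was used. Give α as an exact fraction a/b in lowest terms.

α = 1/10

F_att = 3/4·(g−p) = 3/4·(0,1) = (0.0000,0.7500)
o1: d²=17 ≤ ρ²=48; F_rep = 5·(-4,-1)/17² = (-0.0692,-0.0173)
F = F_att + ΣF_rep = (-0.0692,0.7327)
Δp = p'−p = (-0.0069,0.0733); α = Δx/Fx = (-2/289) / (-20/289) = 1/10
check: Δy/Fy = (847/11560) / (847/1156) = 1/10 ✓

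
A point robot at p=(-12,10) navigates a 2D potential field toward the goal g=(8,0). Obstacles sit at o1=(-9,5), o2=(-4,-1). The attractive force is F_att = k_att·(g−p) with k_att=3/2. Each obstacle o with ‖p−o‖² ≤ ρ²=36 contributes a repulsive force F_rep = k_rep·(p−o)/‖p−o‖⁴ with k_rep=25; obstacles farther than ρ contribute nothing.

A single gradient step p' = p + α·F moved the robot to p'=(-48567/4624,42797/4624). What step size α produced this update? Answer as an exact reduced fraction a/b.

α = 1/20

F_att = 3/2·(g−p) = 3/2·(20,-10) = (30.0000,-15.0000)
o1: d²=34 ≤ ρ²=36; F_rep = 25·(-3,5)/34² = (-0.0649,0.1081)
o2: d²=185 > ρ²=36 → inactive
F = F_att + ΣF_rep = (29.9351,-14.8919)
Δp = p'−p = (1.4968,-0.7446); α = Δx/Fx = (6921/4624) / (34605/1156) = 1/20
check: Δy/Fy = (-3443/4624) / (-17215/1156) = 1/20 ✓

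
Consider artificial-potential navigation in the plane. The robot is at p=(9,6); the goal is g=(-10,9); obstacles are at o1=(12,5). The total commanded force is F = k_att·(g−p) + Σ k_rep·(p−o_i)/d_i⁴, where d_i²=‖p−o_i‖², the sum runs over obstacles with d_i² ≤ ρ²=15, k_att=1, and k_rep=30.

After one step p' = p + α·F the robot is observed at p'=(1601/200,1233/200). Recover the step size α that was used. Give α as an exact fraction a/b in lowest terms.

α = 1/20

F_att = 1·(g−p) = 1·(-19,3) = (-19.0000,3.0000)
o1: d²=10 ≤ ρ²=15; F_rep = 30·(-3,1)/10² = (-0.9000,0.3000)
F = F_att + ΣF_rep = (-19.9000,3.3000)
Δp = p'−p = (-0.9950,0.1650); α = Δx/Fx = (-199/200) / (-199/10) = 1/20
check: Δy/Fy = (33/200) / (33/10) = 1/20 ✓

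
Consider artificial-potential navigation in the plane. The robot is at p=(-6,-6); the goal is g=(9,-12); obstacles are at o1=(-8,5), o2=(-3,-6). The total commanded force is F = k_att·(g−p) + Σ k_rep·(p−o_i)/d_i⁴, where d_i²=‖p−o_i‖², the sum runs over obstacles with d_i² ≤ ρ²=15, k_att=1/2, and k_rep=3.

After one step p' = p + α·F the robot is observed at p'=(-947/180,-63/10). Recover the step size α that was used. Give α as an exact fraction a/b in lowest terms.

F_att = 1/2·(g−p) = 1/2·(15,-6) = (7.5000,-3.0000)
o1: d²=125 > ρ²=15 → inactive
o2: d²=9 ≤ ρ²=15; F_rep = 3·(-3,0)/9² = (-0.1111,0.0000)
F = F_att + ΣF_rep = (7.3889,-3.0000)
Δp = p'−p = (0.7389,-0.3000); α = Δx/Fx = (133/180) / (133/18) = 1/10
check: Δy/Fy = (-3/10) / (-3) = 1/10 ✓

α = 1/10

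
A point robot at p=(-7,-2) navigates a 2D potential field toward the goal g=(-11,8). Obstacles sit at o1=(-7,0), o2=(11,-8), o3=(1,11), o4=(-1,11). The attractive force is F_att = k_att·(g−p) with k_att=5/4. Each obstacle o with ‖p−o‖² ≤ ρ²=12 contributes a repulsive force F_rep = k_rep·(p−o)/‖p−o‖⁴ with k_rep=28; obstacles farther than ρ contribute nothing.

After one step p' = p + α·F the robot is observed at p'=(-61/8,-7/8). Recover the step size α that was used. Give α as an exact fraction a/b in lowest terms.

F_att = 5/4·(g−p) = 5/4·(-4,10) = (-5.0000,12.5000)
o1: d²=4 ≤ ρ²=12; F_rep = 28·(0,-2)/4² = (0.0000,-3.5000)
o2: d²=360 > ρ²=12 → inactive
o3: d²=233 > ρ²=12 → inactive
o4: d²=205 > ρ²=12 → inactive
F = F_att + ΣF_rep = (-5.0000,9.0000)
Δp = p'−p = (-0.6250,1.1250); α = Δx/Fx = (-5/8) / (-5) = 1/8
check: Δy/Fy = (9/8) / (9) = 1/8 ✓

α = 1/8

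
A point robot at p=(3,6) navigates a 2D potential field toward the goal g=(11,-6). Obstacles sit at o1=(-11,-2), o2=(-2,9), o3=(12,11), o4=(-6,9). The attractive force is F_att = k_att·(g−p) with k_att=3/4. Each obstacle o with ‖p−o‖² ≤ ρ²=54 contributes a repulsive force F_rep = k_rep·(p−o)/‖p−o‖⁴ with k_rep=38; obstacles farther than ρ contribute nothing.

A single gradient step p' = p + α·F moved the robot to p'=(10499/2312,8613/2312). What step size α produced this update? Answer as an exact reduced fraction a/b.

F_att = 3/4·(g−p) = 3/4·(8,-12) = (6.0000,-9.0000)
o1: d²=260 > ρ²=54 → inactive
o2: d²=34 ≤ ρ²=54; F_rep = 38·(5,-3)/34² = (0.1644,-0.0986)
o3: d²=106 > ρ²=54 → inactive
o4: d²=90 > ρ²=54 → inactive
F = F_att + ΣF_rep = (6.1644,-9.0986)
Δp = p'−p = (1.5411,-2.2747); α = Δx/Fx = (3563/2312) / (3563/578) = 1/4
check: Δy/Fy = (-5259/2312) / (-5259/578) = 1/4 ✓

α = 1/4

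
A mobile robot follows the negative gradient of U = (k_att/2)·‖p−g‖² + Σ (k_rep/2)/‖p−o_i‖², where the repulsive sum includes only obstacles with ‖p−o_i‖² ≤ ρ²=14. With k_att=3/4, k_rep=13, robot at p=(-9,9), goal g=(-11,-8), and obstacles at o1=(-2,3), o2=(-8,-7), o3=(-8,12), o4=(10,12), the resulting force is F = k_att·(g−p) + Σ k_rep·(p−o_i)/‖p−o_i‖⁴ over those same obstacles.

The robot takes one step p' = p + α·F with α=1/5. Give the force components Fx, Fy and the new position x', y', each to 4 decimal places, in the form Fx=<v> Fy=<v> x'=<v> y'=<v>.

Fx=-1.6300 Fy=-13.1400 x'=-9.3260 y'=6.3720

F_att = 3/4·(g−p) = 3/4·(-2,-17) = (-1.5000,-12.7500)
o1: d²=85 > ρ²=14 → inactive
o2: d²=257 > ρ²=14 → inactive
o3: d²=10 ≤ ρ²=14; F_rep = 13·(-1,-3)/10² = (-0.1300,-0.3900)
o4: d²=370 > ρ²=14 → inactive
F = F_att + ΣF_rep = (-1.6300,-13.1400)
p' = p + 1/5·F = (-9.3260,6.3720)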